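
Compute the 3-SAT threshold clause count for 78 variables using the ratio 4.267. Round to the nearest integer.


The 3-SAT phase transition occurs at approximately 4.267 clauses per variable.
m = 4.267 * 78 = 332.826.
Rounded to nearest integer: 333.

333


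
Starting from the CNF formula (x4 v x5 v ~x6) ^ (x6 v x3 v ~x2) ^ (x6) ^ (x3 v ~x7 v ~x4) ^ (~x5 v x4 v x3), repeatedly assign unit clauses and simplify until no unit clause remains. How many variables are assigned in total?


Unit propagation repeatedly assigns the literal in any unit clause, then simplifies.
Assignments in order: x6 = T.
No further unit clauses remain.
Total variables assigned = 1.

1


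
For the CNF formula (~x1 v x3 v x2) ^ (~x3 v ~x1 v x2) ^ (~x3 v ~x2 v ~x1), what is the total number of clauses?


Each group enclosed in parentheses joined by ^ is one clause.
Counting the conjuncts: 3 clauses.

3


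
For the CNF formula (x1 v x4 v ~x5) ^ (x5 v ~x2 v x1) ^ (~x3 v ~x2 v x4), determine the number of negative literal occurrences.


Scan each clause for negated literals.
Clause 1: 1 negative; Clause 2: 1 negative; Clause 3: 2 negative.
Total negative literal occurrences = 4.

4


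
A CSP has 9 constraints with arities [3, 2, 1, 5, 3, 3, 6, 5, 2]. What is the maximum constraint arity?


The arities are: 3, 2, 1, 5, 3, 3, 6, 5, 2.
Scan for the maximum value.
Maximum arity = 6.

6


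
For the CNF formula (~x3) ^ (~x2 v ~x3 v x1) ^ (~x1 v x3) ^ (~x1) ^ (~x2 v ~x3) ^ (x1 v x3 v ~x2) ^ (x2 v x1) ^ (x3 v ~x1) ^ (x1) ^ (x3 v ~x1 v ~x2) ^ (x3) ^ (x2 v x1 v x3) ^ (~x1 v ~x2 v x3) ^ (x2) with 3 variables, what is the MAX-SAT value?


Enumerate all 8 truth assignments.
For each, count how many of the 14 clauses are satisfied.
The formula is not fully satisfiable, so the maximum is below 14.
Maximum simultaneously satisfiable clauses = 11.

11


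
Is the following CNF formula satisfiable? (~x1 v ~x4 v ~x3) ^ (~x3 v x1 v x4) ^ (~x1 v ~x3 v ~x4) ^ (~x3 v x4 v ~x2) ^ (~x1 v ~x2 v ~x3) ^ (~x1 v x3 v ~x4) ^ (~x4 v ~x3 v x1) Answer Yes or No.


Check all 16 possible truth assignments.
Number of satisfying assignments found: 7.
The formula is satisfiable.

Yes


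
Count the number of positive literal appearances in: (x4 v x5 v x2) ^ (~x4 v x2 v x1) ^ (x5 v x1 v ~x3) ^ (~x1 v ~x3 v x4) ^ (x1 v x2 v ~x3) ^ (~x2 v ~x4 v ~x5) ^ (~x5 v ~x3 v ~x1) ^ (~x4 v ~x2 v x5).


Scan each clause for unnegated literals.
Clause 1: 3 positive; Clause 2: 2 positive; Clause 3: 2 positive; Clause 4: 1 positive; Clause 5: 2 positive; Clause 6: 0 positive; Clause 7: 0 positive; Clause 8: 1 positive.
Total positive literal occurrences = 11.

11


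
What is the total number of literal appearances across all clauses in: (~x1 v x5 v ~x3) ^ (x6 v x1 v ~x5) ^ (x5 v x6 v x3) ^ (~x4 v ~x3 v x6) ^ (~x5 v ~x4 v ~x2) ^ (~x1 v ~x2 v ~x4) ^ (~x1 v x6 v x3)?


Clause lengths: 3, 3, 3, 3, 3, 3, 3.
Sum = 3 + 3 + 3 + 3 + 3 + 3 + 3 = 21.

21


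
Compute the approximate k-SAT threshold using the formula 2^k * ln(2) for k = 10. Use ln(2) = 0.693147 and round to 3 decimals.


Using the asymptotic formula: threshold ~ 2^k * ln(2).
2^10 = 1024.
1024 * 0.693147 = 709.783.

709.783


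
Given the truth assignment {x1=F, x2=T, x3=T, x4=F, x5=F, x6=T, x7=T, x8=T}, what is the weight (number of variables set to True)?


The weight is the number of variables assigned True.
True variables: x2, x3, x6, x7, x8.
Weight = 5.

5


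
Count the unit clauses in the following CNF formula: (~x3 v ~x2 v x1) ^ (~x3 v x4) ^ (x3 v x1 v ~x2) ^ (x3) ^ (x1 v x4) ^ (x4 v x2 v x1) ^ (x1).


A unit clause contains exactly one literal.
Unit clauses found: (x3), (x1).
Count = 2.

2


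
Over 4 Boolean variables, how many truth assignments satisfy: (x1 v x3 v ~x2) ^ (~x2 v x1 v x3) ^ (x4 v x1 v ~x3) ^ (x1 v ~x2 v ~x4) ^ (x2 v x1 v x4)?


Enumerate all 16 truth assignments over 4 variables.
Test each against every clause.
Satisfying assignments found: 10.

10


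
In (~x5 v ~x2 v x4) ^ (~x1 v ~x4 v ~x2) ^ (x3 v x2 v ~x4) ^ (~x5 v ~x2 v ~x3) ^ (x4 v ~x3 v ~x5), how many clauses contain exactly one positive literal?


A definite clause has exactly one positive literal.
Clause 1: 1 positive -> definite
Clause 2: 0 positive -> not definite
Clause 3: 2 positive -> not definite
Clause 4: 0 positive -> not definite
Clause 5: 1 positive -> definite
Definite clause count = 2.

2


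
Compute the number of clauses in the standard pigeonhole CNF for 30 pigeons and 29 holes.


The PHP encoding has two parts:
1) At-least-one-hole clauses: 30 (one per pigeon, each with 29 literals).
2) At-most-one-pigeon-per-hole clauses: 29 holes * C(30,2) = 29 * 435 = 12615.
Total clauses = 30 + 12615 = 12645.

12645


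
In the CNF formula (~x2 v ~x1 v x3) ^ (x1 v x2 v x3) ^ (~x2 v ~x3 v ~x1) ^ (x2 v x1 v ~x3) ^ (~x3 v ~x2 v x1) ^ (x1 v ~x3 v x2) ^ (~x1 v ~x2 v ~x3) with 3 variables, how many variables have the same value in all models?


Find all satisfying assignments: 3 model(s).
Check which variables have the same value in every model.
No variable is fixed across all models.
Backbone size = 0.

0


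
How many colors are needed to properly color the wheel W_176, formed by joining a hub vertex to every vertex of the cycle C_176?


W_176 consists of the cycle C_176 together with a hub vertex adjacent to every cycle vertex.
The cycle C_176 needs 2 colors (even cycle -> 2).
The hub is adjacent to every cycle vertex, so it must receive a new color distinct from all of them.
Chromatic number = 2 + 1 = 3.

3


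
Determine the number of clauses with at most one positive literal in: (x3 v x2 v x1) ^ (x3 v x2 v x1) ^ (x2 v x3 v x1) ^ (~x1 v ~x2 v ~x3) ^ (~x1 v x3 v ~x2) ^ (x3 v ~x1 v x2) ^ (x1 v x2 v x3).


A Horn clause has at most one positive literal.
Clause 1: 3 positive lit(s) -> not Horn
Clause 2: 3 positive lit(s) -> not Horn
Clause 3: 3 positive lit(s) -> not Horn
Clause 4: 0 positive lit(s) -> Horn
Clause 5: 1 positive lit(s) -> Horn
Clause 6: 2 positive lit(s) -> not Horn
Clause 7: 3 positive lit(s) -> not Horn
Total Horn clauses = 2.

2


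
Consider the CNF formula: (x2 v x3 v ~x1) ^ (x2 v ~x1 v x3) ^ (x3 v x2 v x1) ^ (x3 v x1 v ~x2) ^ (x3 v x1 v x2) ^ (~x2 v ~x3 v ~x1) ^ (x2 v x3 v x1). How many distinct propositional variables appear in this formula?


Identify each distinct variable in the formula.
Variables found: x1, x2, x3.
Total distinct variables = 3.

3


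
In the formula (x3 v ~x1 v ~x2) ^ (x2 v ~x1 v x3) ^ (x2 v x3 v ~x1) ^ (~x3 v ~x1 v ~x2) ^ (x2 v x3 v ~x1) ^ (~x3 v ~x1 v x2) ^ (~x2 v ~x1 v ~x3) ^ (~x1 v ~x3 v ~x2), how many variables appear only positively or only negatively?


A pure literal appears in only one polarity across all clauses.
Pure literals: x1 (negative only).
Count = 1.

1


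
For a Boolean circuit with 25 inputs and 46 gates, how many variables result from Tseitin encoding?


The Tseitin transformation introduces one auxiliary variable per gate.
Total variables = inputs + gates = 25 + 46 = 71.

71


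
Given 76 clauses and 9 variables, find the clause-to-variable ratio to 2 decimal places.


Clause-to-variable ratio = clauses / variables.
76 / 9 = 8.44.

8.44


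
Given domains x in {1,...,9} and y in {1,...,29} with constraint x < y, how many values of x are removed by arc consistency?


For the constraint x < y, x needs a supporting value in y's domain.
x can be at most 28 (one less than y's maximum).
Valid x values from domain: 9 out of 9.
Pruned = 9 - 9 = 0.

0


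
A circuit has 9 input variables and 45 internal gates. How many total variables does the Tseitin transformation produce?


The Tseitin transformation introduces one auxiliary variable per gate.
Total variables = inputs + gates = 9 + 45 = 54.

54


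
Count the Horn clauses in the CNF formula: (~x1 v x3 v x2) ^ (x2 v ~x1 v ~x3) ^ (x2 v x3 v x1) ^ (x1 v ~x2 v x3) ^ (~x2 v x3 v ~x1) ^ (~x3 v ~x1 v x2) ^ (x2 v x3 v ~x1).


A Horn clause has at most one positive literal.
Clause 1: 2 positive lit(s) -> not Horn
Clause 2: 1 positive lit(s) -> Horn
Clause 3: 3 positive lit(s) -> not Horn
Clause 4: 2 positive lit(s) -> not Horn
Clause 5: 1 positive lit(s) -> Horn
Clause 6: 1 positive lit(s) -> Horn
Clause 7: 2 positive lit(s) -> not Horn
Total Horn clauses = 3.

3


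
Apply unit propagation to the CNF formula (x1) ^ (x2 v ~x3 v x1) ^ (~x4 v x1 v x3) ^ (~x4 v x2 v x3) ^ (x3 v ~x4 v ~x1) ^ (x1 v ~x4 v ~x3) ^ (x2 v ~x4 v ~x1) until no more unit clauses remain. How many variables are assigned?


Unit propagation repeatedly assigns the literal in any unit clause, then simplifies.
Assignments in order: x1 = T.
No further unit clauses remain.
Total variables assigned = 1.

1


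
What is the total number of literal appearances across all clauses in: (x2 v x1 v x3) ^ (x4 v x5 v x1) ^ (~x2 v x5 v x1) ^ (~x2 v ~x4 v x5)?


Clause lengths: 3, 3, 3, 3.
Sum = 3 + 3 + 3 + 3 = 12.

12


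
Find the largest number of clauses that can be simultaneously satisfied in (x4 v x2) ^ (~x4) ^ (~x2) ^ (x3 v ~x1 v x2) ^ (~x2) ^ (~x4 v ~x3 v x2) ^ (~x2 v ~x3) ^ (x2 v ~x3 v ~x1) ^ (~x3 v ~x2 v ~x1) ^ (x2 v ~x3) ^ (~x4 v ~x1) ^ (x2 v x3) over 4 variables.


Enumerate all 16 truth assignments.
For each, count how many of the 12 clauses are satisfied.
The formula is not fully satisfiable, so the maximum is below 12.
Maximum simultaneously satisfiable clauses = 10.

10


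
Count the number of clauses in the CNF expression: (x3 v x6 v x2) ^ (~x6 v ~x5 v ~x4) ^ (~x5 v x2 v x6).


Each group enclosed in parentheses joined by ^ is one clause.
Counting the conjuncts: 3 clauses.

3


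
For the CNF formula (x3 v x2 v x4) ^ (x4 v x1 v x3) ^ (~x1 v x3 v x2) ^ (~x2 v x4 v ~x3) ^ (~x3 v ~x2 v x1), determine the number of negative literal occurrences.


Scan each clause for negated literals.
Clause 1: 0 negative; Clause 2: 0 negative; Clause 3: 1 negative; Clause 4: 2 negative; Clause 5: 2 negative.
Total negative literal occurrences = 5.

5


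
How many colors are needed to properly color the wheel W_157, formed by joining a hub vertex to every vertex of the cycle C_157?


W_157 consists of the cycle C_157 together with a hub vertex adjacent to every cycle vertex.
The cycle C_157 needs 3 colors (odd cycle -> 3).
The hub is adjacent to every cycle vertex, so it must receive a new color distinct from all of them.
Chromatic number = 3 + 1 = 4.

4


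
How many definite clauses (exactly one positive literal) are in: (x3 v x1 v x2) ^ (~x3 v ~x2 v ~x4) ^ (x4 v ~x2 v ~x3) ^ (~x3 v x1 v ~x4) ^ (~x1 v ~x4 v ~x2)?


A definite clause has exactly one positive literal.
Clause 1: 3 positive -> not definite
Clause 2: 0 positive -> not definite
Clause 3: 1 positive -> definite
Clause 4: 1 positive -> definite
Clause 5: 0 positive -> not definite
Definite clause count = 2.

2


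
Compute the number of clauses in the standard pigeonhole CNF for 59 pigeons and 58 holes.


The PHP encoding has two parts:
1) At-least-one-hole clauses: 59 (one per pigeon, each with 58 literals).
2) At-most-one-pigeon-per-hole clauses: 58 holes * C(59,2) = 58 * 1711 = 99238.
Total clauses = 59 + 99238 = 99297.

99297


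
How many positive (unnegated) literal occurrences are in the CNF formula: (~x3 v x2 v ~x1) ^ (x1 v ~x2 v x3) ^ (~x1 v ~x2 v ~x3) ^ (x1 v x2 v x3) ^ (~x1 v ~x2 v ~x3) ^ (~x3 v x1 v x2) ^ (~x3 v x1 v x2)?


Scan each clause for unnegated literals.
Clause 1: 1 positive; Clause 2: 2 positive; Clause 3: 0 positive; Clause 4: 3 positive; Clause 5: 0 positive; Clause 6: 2 positive; Clause 7: 2 positive.
Total positive literal occurrences = 10.

10


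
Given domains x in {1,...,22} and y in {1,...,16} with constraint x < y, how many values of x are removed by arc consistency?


For the constraint x < y, x needs a supporting value in y's domain.
x can be at most 15 (one less than y's maximum).
Valid x values from domain: 15 out of 22.
Pruned = 22 - 15 = 7.

7


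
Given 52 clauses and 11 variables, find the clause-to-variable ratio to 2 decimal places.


Clause-to-variable ratio = clauses / variables.
52 / 11 = 4.73.

4.73


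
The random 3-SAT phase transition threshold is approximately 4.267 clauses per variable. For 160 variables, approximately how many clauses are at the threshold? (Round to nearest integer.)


The 3-SAT phase transition occurs at approximately 4.267 clauses per variable.
m = 4.267 * 160 = 682.72.
Rounded to nearest integer: 683.

683


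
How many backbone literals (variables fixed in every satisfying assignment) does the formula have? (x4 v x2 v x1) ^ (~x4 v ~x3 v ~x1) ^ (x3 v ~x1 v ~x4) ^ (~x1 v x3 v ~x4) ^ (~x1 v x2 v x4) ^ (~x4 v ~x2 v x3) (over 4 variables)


Find all satisfying assignments: 7 model(s).
Check which variables have the same value in every model.
No variable is fixed across all models.
Backbone size = 0.

0


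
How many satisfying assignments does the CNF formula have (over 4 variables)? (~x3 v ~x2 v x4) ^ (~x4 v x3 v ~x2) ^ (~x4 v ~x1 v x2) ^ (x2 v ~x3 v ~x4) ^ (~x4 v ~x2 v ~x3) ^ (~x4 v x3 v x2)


Enumerate all 16 truth assignments over 4 variables.
Test each against every clause.
Satisfying assignments found: 6.

6


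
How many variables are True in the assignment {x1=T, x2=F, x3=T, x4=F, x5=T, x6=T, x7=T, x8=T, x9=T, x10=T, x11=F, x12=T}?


The weight is the number of variables assigned True.
True variables: x1, x3, x5, x6, x7, x8, x9, x10, x12.
Weight = 9.

9


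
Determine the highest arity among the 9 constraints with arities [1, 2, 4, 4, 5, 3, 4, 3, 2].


The arities are: 1, 2, 4, 4, 5, 3, 4, 3, 2.
Scan for the maximum value.
Maximum arity = 5.

5


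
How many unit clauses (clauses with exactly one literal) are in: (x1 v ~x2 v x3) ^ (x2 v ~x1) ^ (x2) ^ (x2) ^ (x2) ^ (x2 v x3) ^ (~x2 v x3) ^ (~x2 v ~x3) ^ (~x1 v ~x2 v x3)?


A unit clause contains exactly one literal.
Unit clauses found: (x2), (x2), (x2).
Count = 3.

3


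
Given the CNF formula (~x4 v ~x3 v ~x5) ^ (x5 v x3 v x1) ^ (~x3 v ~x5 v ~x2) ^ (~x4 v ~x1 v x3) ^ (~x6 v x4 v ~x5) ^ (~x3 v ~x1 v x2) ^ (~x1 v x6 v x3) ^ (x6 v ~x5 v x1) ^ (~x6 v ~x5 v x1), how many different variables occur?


Identify each distinct variable in the formula.
Variables found: x1, x2, x3, x4, x5, x6.
Total distinct variables = 6.

6


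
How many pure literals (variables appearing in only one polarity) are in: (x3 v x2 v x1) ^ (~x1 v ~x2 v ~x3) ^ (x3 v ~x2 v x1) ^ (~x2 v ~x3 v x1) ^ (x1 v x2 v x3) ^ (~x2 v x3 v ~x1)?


A pure literal appears in only one polarity across all clauses.
No pure literals found.
Count = 0.

0


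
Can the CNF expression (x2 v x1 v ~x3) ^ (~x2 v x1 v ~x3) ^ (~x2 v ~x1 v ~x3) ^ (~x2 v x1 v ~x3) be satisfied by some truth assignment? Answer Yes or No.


Check all 8 possible truth assignments.
Number of satisfying assignments found: 5.
The formula is satisfiable.

Yes


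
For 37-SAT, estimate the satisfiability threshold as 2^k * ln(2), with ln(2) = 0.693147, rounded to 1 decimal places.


Using the asymptotic formula: threshold ~ 2^k * ln(2).
2^37 = 137438953472.
137438953472 * 0.693147 = 95265398282.3.

95265398282.3


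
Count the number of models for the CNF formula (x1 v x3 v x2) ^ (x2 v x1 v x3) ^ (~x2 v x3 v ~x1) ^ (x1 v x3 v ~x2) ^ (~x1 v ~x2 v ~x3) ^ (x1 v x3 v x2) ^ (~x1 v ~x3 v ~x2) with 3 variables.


Enumerate all 8 truth assignments over 3 variables.
Test each against every clause.
Satisfying assignments found: 4.

4


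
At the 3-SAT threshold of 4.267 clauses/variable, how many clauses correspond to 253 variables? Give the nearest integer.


The 3-SAT phase transition occurs at approximately 4.267 clauses per variable.
m = 4.267 * 253 = 1079.551.
Rounded to nearest integer: 1080.

1080


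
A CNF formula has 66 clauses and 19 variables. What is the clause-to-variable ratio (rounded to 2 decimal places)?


Clause-to-variable ratio = clauses / variables.
66 / 19 = 3.47.

3.47


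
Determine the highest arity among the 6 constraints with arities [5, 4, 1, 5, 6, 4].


The arities are: 5, 4, 1, 5, 6, 4.
Scan for the maximum value.
Maximum arity = 6.

6


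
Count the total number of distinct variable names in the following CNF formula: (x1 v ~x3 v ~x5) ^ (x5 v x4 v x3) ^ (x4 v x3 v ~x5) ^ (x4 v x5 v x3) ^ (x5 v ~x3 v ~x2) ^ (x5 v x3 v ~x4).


Identify each distinct variable in the formula.
Variables found: x1, x2, x3, x4, x5.
Total distinct variables = 5.

5


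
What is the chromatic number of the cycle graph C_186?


A cycle on an even number of vertices is bipartite: alternate two colors around the cycle.
Since 186 is even, two colors suffice, and at least two are needed because the graph has edges.
Chromatic number = 2.

2


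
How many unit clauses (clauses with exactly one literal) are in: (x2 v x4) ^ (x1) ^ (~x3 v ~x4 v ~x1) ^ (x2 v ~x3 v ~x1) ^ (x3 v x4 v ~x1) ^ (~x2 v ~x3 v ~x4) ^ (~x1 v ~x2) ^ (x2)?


A unit clause contains exactly one literal.
Unit clauses found: (x1), (x2).
Count = 2.

2


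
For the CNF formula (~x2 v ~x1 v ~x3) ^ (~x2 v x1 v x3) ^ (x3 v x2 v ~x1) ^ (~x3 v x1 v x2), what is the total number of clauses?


Each group enclosed in parentheses joined by ^ is one clause.
Counting the conjuncts: 4 clauses.

4


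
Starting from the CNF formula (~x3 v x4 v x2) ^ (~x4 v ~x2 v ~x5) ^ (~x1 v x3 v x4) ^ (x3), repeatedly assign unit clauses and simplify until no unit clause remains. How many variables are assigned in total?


Unit propagation repeatedly assigns the literal in any unit clause, then simplifies.
Assignments in order: x3 = T.
No further unit clauses remain.
Total variables assigned = 1.

1


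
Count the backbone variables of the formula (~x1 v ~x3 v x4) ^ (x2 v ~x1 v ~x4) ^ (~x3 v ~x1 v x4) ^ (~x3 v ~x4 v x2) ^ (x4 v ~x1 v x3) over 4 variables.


Find all satisfying assignments: 9 model(s).
Check which variables have the same value in every model.
No variable is fixed across all models.
Backbone size = 0.

0


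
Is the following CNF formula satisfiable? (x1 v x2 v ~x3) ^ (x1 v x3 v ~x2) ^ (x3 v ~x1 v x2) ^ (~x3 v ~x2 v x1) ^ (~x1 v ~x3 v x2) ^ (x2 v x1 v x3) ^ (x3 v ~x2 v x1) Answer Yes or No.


Check all 8 possible truth assignments.
Number of satisfying assignments found: 2.
The formula is satisfiable.

Yes


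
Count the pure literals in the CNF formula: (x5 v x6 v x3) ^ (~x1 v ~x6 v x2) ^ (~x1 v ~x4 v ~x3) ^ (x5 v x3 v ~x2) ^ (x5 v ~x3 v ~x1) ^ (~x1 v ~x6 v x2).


A pure literal appears in only one polarity across all clauses.
Pure literals: x1 (negative only), x4 (negative only), x5 (positive only).
Count = 3.

3


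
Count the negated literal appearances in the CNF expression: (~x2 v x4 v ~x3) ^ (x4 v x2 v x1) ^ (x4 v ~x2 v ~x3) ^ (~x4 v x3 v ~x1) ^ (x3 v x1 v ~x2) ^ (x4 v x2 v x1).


Scan each clause for negated literals.
Clause 1: 2 negative; Clause 2: 0 negative; Clause 3: 2 negative; Clause 4: 2 negative; Clause 5: 1 negative; Clause 6: 0 negative.
Total negative literal occurrences = 7.

7


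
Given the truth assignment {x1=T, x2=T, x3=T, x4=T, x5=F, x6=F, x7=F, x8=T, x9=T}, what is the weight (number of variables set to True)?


The weight is the number of variables assigned True.
True variables: x1, x2, x3, x4, x8, x9.
Weight = 6.

6


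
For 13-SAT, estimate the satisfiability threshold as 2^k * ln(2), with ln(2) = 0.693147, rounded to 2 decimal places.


Using the asymptotic formula: threshold ~ 2^k * ln(2).
2^13 = 8192.
8192 * 0.693147 = 5678.26.

5678.26


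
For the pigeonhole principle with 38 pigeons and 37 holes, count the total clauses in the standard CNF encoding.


The PHP encoding has two parts:
1) At-least-one-hole clauses: 38 (one per pigeon, each with 37 literals).
2) At-most-one-pigeon-per-hole clauses: 37 holes * C(38,2) = 37 * 703 = 26011.
Total clauses = 38 + 26011 = 26049.

26049


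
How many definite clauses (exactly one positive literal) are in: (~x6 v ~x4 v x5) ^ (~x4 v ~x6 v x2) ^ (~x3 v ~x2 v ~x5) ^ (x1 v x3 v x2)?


A definite clause has exactly one positive literal.
Clause 1: 1 positive -> definite
Clause 2: 1 positive -> definite
Clause 3: 0 positive -> not definite
Clause 4: 3 positive -> not definite
Definite clause count = 2.

2


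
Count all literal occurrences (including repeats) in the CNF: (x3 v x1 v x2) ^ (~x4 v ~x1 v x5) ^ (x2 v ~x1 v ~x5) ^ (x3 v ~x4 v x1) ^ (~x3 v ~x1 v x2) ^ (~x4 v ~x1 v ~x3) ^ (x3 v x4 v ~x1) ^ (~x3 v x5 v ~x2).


Clause lengths: 3, 3, 3, 3, 3, 3, 3, 3.
Sum = 3 + 3 + 3 + 3 + 3 + 3 + 3 + 3 = 24.

24


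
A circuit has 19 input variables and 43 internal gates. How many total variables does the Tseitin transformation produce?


The Tseitin transformation introduces one auxiliary variable per gate.
Total variables = inputs + gates = 19 + 43 = 62.

62


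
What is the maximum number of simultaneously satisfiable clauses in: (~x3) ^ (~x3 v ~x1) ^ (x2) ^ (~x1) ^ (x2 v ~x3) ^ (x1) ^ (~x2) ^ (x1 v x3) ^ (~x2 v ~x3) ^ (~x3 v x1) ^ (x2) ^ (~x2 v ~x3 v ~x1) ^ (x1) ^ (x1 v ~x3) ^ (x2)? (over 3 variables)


Enumerate all 8 truth assignments.
For each, count how many of the 15 clauses are satisfied.
The formula is not fully satisfiable, so the maximum is below 15.
Maximum simultaneously satisfiable clauses = 13.

13


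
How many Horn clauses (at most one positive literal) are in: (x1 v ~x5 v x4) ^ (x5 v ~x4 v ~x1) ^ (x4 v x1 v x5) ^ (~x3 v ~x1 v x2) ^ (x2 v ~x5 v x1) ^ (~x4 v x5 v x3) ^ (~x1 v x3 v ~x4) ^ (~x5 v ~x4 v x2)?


A Horn clause has at most one positive literal.
Clause 1: 2 positive lit(s) -> not Horn
Clause 2: 1 positive lit(s) -> Horn
Clause 3: 3 positive lit(s) -> not Horn
Clause 4: 1 positive lit(s) -> Horn
Clause 5: 2 positive lit(s) -> not Horn
Clause 6: 2 positive lit(s) -> not Horn
Clause 7: 1 positive lit(s) -> Horn
Clause 8: 1 positive lit(s) -> Horn
Total Horn clauses = 4.

4


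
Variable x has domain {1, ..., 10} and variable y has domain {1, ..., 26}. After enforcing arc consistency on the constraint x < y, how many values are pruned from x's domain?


For the constraint x < y, x needs a supporting value in y's domain.
x can be at most 25 (one less than y's maximum).
Valid x values from domain: 10 out of 10.
Pruned = 10 - 10 = 0.

0


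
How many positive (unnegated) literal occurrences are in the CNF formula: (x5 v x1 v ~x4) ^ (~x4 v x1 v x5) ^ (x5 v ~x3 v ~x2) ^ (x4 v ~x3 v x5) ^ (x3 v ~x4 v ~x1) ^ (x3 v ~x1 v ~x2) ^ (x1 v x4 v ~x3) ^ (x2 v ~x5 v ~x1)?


Scan each clause for unnegated literals.
Clause 1: 2 positive; Clause 2: 2 positive; Clause 3: 1 positive; Clause 4: 2 positive; Clause 5: 1 positive; Clause 6: 1 positive; Clause 7: 2 positive; Clause 8: 1 positive.
Total positive literal occurrences = 12.

12


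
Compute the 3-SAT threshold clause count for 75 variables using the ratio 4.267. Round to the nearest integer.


The 3-SAT phase transition occurs at approximately 4.267 clauses per variable.
m = 4.267 * 75 = 320.025.
Rounded to nearest integer: 320.

320


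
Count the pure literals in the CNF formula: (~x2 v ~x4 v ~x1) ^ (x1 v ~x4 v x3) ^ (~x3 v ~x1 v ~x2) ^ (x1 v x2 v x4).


A pure literal appears in only one polarity across all clauses.
No pure literals found.
Count = 0.

0


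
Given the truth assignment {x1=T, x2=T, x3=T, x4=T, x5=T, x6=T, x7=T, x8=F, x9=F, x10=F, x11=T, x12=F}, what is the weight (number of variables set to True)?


The weight is the number of variables assigned True.
True variables: x1, x2, x3, x4, x5, x6, x7, x11.
Weight = 8.

8


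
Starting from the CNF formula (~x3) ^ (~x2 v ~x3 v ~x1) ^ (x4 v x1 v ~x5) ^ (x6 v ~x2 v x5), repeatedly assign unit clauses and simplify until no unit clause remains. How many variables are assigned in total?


Unit propagation repeatedly assigns the literal in any unit clause, then simplifies.
Assignments in order: x3 = F.
No further unit clauses remain.
Total variables assigned = 1.

1


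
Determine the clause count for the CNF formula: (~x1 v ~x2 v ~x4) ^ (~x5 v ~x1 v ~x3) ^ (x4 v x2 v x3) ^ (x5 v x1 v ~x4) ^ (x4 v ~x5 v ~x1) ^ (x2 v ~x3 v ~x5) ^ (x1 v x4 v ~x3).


Each group enclosed in parentheses joined by ^ is one clause.
Counting the conjuncts: 7 clauses.

7


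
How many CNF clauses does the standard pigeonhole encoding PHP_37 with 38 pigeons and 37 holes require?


The PHP encoding has two parts:
1) At-least-one-hole clauses: 38 (one per pigeon, each with 37 literals).
2) At-most-one-pigeon-per-hole clauses: 37 holes * C(38,2) = 37 * 703 = 26011.
Total clauses = 38 + 26011 = 26049.

26049


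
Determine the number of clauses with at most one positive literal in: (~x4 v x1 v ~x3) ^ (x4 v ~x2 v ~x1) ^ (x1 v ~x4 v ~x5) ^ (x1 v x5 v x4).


A Horn clause has at most one positive literal.
Clause 1: 1 positive lit(s) -> Horn
Clause 2: 1 positive lit(s) -> Horn
Clause 3: 1 positive lit(s) -> Horn
Clause 4: 3 positive lit(s) -> not Horn
Total Horn clauses = 3.

3


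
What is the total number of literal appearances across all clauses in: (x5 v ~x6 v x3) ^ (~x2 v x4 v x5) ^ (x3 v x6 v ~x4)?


Clause lengths: 3, 3, 3.
Sum = 3 + 3 + 3 = 9.

9


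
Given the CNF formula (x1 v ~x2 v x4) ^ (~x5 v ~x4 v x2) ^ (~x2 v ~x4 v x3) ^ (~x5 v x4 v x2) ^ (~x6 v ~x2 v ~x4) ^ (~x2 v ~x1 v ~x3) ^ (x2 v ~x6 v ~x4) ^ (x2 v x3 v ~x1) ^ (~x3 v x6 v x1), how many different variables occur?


Identify each distinct variable in the formula.
Variables found: x1, x2, x3, x4, x5, x6.
Total distinct variables = 6.

6


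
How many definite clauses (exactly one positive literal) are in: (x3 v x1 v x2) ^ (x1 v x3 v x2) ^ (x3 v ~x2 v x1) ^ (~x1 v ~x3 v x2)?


A definite clause has exactly one positive literal.
Clause 1: 3 positive -> not definite
Clause 2: 3 positive -> not definite
Clause 3: 2 positive -> not definite
Clause 4: 1 positive -> definite
Definite clause count = 1.

1


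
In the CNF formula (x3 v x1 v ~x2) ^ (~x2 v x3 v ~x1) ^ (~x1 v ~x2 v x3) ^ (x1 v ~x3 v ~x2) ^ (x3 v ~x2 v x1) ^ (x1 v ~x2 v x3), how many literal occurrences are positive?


Scan each clause for unnegated literals.
Clause 1: 2 positive; Clause 2: 1 positive; Clause 3: 1 positive; Clause 4: 1 positive; Clause 5: 2 positive; Clause 6: 2 positive.
Total positive literal occurrences = 9.

9


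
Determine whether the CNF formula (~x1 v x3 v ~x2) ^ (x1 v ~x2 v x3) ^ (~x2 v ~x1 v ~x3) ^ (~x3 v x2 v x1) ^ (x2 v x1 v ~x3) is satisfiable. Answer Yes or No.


Check all 8 possible truth assignments.
Number of satisfying assignments found: 4.
The formula is satisfiable.

Yes


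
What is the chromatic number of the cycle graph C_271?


An odd cycle cannot be 2-colored: alternating two colors around the cycle returns to the start with a conflict.
Since 271 is odd, three colors are required (and three suffice).
Chromatic number = 3.

3


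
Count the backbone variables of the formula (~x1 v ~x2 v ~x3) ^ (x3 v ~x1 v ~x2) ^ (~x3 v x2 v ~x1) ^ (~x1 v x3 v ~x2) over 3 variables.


Find all satisfying assignments: 5 model(s).
Check which variables have the same value in every model.
No variable is fixed across all models.
Backbone size = 0.

0


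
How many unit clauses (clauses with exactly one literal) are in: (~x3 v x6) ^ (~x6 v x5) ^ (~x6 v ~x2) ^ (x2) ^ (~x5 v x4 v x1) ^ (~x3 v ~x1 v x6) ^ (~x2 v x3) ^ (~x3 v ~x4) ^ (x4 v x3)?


A unit clause contains exactly one literal.
Unit clauses found: (x2).
Count = 1.

1


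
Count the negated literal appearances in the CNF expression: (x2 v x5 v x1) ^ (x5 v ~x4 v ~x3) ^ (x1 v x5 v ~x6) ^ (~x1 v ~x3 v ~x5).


Scan each clause for negated literals.
Clause 1: 0 negative; Clause 2: 2 negative; Clause 3: 1 negative; Clause 4: 3 negative.
Total negative literal occurrences = 6.

6


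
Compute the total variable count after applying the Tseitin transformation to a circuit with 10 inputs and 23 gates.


The Tseitin transformation introduces one auxiliary variable per gate.
Total variables = inputs + gates = 10 + 23 = 33.

33


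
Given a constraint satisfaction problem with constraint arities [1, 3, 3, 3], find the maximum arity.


The arities are: 1, 3, 3, 3.
Scan for the maximum value.
Maximum arity = 3.

3


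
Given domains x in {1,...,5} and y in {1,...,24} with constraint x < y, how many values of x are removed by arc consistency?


For the constraint x < y, x needs a supporting value in y's domain.
x can be at most 23 (one less than y's maximum).
Valid x values from domain: 5 out of 5.
Pruned = 5 - 5 = 0.

0


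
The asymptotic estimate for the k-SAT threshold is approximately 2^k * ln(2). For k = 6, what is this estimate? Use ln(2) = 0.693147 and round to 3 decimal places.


Using the asymptotic formula: threshold ~ 2^k * ln(2).
2^6 = 64.
64 * 0.693147 = 44.361.

44.361


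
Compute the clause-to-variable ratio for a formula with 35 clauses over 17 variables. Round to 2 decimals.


Clause-to-variable ratio = clauses / variables.
35 / 17 = 2.06.

2.06


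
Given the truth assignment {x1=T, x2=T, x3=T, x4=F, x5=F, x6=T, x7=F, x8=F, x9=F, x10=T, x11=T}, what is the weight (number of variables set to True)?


The weight is the number of variables assigned True.
True variables: x1, x2, x3, x6, x10, x11.
Weight = 6.

6


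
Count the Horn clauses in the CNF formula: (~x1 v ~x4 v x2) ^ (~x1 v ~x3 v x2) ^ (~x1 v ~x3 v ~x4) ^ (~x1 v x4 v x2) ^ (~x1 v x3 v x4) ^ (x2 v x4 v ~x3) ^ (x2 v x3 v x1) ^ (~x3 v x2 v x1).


A Horn clause has at most one positive literal.
Clause 1: 1 positive lit(s) -> Horn
Clause 2: 1 positive lit(s) -> Horn
Clause 3: 0 positive lit(s) -> Horn
Clause 4: 2 positive lit(s) -> not Horn
Clause 5: 2 positive lit(s) -> not Horn
Clause 6: 2 positive lit(s) -> not Horn
Clause 7: 3 positive lit(s) -> not Horn
Clause 8: 2 positive lit(s) -> not Horn
Total Horn clauses = 3.

3


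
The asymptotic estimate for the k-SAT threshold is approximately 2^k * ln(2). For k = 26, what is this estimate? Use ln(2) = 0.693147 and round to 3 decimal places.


Using the asymptotic formula: threshold ~ 2^k * ln(2).
2^26 = 67108864.
67108864 * 0.693147 = 46516307.755.

46516307.755


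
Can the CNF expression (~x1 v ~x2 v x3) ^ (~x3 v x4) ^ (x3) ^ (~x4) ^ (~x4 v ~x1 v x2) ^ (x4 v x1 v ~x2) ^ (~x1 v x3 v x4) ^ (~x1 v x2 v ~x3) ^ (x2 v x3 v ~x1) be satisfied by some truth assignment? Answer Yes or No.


Check all 16 possible truth assignments.
Number of satisfying assignments found: 0.
The formula is unsatisfiable.

No


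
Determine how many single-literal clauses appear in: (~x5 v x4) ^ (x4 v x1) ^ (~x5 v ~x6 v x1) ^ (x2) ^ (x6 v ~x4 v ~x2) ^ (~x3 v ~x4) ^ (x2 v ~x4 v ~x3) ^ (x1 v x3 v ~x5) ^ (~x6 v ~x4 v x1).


A unit clause contains exactly one literal.
Unit clauses found: (x2).
Count = 1.

1


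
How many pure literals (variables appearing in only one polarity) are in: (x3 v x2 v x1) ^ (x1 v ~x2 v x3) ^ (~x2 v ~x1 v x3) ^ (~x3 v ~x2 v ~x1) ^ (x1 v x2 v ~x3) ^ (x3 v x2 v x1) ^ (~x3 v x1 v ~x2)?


A pure literal appears in only one polarity across all clauses.
No pure literals found.
Count = 0.

0


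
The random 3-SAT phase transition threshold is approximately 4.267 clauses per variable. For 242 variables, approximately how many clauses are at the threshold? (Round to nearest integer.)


The 3-SAT phase transition occurs at approximately 4.267 clauses per variable.
m = 4.267 * 242 = 1032.614.
Rounded to nearest integer: 1033.

1033


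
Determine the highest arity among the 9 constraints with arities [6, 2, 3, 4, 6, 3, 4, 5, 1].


The arities are: 6, 2, 3, 4, 6, 3, 4, 5, 1.
Scan for the maximum value.
Maximum arity = 6.

6


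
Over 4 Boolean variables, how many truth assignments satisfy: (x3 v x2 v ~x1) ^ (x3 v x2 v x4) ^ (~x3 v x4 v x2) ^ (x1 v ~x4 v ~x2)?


Enumerate all 16 truth assignments over 4 variables.
Test each against every clause.
Satisfying assignments found: 9.

9


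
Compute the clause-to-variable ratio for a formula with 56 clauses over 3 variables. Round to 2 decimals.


Clause-to-variable ratio = clauses / variables.
56 / 3 = 18.67.

18.67


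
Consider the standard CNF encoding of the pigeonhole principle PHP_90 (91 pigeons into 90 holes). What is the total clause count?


The PHP encoding has two parts:
1) At-least-one-hole clauses: 91 (one per pigeon, each with 90 literals).
2) At-most-one-pigeon-per-hole clauses: 90 holes * C(91,2) = 90 * 4095 = 368550.
Total clauses = 91 + 368550 = 368641.

368641


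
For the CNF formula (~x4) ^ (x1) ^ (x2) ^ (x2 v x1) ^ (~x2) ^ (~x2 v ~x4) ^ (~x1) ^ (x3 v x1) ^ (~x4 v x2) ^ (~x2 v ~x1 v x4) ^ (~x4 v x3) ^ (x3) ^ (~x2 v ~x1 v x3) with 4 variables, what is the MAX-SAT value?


Enumerate all 16 truth assignments.
For each, count how many of the 13 clauses are satisfied.
The formula is not fully satisfiable, so the maximum is below 13.
Maximum simultaneously satisfiable clauses = 11.

11


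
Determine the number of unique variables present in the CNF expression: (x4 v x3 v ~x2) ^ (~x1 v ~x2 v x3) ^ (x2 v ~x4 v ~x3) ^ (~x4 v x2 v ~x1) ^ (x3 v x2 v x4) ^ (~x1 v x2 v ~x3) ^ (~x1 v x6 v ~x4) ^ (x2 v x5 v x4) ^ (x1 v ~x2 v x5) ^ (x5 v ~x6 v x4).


Identify each distinct variable in the formula.
Variables found: x1, x2, x3, x4, x5, x6.
Total distinct variables = 6.

6


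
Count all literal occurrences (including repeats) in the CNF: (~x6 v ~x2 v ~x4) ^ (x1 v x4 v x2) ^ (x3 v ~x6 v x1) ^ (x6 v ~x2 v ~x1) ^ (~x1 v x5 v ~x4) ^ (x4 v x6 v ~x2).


Clause lengths: 3, 3, 3, 3, 3, 3.
Sum = 3 + 3 + 3 + 3 + 3 + 3 = 18.

18


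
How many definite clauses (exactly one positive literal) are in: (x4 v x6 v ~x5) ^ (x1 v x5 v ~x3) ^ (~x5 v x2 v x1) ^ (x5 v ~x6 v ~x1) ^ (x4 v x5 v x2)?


A definite clause has exactly one positive literal.
Clause 1: 2 positive -> not definite
Clause 2: 2 positive -> not definite
Clause 3: 2 positive -> not definite
Clause 4: 1 positive -> definite
Clause 5: 3 positive -> not definite
Definite clause count = 1.

1


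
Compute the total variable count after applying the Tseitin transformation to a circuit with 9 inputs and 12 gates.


The Tseitin transformation introduces one auxiliary variable per gate.
Total variables = inputs + gates = 9 + 12 = 21.

21


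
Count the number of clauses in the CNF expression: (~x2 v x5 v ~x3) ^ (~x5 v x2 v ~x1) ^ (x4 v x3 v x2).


Each group enclosed in parentheses joined by ^ is one clause.
Counting the conjuncts: 3 clauses.

3


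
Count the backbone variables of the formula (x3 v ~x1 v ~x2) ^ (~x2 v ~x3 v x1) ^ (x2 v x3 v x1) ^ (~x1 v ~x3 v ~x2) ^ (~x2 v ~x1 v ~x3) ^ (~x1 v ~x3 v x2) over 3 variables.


Find all satisfying assignments: 3 model(s).
Check which variables have the same value in every model.
No variable is fixed across all models.
Backbone size = 0.

0


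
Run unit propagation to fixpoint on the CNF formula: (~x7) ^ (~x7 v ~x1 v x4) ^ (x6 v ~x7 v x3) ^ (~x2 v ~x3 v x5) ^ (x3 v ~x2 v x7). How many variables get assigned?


Unit propagation repeatedly assigns the literal in any unit clause, then simplifies.
Assignments in order: x7 = F.
No further unit clauses remain.
Total variables assigned = 1.

1


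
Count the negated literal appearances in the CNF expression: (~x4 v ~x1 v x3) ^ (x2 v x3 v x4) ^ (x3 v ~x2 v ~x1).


Scan each clause for negated literals.
Clause 1: 2 negative; Clause 2: 0 negative; Clause 3: 2 negative.
Total negative literal occurrences = 4.

4


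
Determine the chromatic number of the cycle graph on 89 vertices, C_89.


An odd cycle cannot be 2-colored: alternating two colors around the cycle returns to the start with a conflict.
Since 89 is odd, three colors are required (and three suffice).
Chromatic number = 3.

3


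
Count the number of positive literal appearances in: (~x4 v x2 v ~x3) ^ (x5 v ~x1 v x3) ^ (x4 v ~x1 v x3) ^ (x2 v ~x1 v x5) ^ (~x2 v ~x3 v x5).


Scan each clause for unnegated literals.
Clause 1: 1 positive; Clause 2: 2 positive; Clause 3: 2 positive; Clause 4: 2 positive; Clause 5: 1 positive.
Total positive literal occurrences = 8.

8


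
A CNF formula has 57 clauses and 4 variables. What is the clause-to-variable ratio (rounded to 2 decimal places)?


Clause-to-variable ratio = clauses / variables.
57 / 4 = 14.25.

14.25


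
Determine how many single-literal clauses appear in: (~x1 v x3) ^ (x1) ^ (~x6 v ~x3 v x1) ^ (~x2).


A unit clause contains exactly one literal.
Unit clauses found: (x1), (~x2).
Count = 2.

2


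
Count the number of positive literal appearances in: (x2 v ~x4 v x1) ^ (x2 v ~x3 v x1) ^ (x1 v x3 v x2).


Scan each clause for unnegated literals.
Clause 1: 2 positive; Clause 2: 2 positive; Clause 3: 3 positive.
Total positive literal occurrences = 7.

7


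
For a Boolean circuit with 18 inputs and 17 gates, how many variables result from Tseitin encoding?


The Tseitin transformation introduces one auxiliary variable per gate.
Total variables = inputs + gates = 18 + 17 = 35.

35


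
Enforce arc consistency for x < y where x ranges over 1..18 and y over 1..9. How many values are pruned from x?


For the constraint x < y, x needs a supporting value in y's domain.
x can be at most 8 (one less than y's maximum).
Valid x values from domain: 8 out of 18.
Pruned = 18 - 8 = 10.

10


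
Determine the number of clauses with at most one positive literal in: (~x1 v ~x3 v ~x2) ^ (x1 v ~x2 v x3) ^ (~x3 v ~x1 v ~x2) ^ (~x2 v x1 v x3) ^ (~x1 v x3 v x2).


A Horn clause has at most one positive literal.
Clause 1: 0 positive lit(s) -> Horn
Clause 2: 2 positive lit(s) -> not Horn
Clause 3: 0 positive lit(s) -> Horn
Clause 4: 2 positive lit(s) -> not Horn
Clause 5: 2 positive lit(s) -> not Horn
Total Horn clauses = 2.

2


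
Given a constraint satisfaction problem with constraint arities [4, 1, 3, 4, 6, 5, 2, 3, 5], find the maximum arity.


The arities are: 4, 1, 3, 4, 6, 5, 2, 3, 5.
Scan for the maximum value.
Maximum arity = 6.

6


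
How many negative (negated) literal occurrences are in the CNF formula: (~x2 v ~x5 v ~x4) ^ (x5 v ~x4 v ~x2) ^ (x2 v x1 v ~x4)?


Scan each clause for negated literals.
Clause 1: 3 negative; Clause 2: 2 negative; Clause 3: 1 negative.
Total negative literal occurrences = 6.

6


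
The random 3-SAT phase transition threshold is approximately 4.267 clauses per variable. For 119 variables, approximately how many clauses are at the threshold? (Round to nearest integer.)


The 3-SAT phase transition occurs at approximately 4.267 clauses per variable.
m = 4.267 * 119 = 507.773.
Rounded to nearest integer: 508.

508


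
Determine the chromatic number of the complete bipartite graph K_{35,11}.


K_{35,11} is bipartite by definition: the two parts are independent sets, with every edge crossing between them.
Color all vertices in one part with color 1 and all vertices in the other part with color 2.
Since the graph has at least one edge, one color does not suffice.
Chromatic number = 2.

2


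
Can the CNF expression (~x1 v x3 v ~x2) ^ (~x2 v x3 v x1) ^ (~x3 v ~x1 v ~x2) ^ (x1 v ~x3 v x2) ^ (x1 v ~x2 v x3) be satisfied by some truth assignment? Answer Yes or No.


Check all 8 possible truth assignments.
Number of satisfying assignments found: 4.
The formula is satisfiable.

Yes


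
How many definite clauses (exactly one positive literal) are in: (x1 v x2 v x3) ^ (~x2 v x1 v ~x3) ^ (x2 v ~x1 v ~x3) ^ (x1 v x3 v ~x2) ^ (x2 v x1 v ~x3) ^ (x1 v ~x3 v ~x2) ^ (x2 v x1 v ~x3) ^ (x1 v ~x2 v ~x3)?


A definite clause has exactly one positive literal.
Clause 1: 3 positive -> not definite
Clause 2: 1 positive -> definite
Clause 3: 1 positive -> definite
Clause 4: 2 positive -> not definite
Clause 5: 2 positive -> not definite
Clause 6: 1 positive -> definite
Clause 7: 2 positive -> not definite
Clause 8: 1 positive -> definite
Definite clause count = 4.

4


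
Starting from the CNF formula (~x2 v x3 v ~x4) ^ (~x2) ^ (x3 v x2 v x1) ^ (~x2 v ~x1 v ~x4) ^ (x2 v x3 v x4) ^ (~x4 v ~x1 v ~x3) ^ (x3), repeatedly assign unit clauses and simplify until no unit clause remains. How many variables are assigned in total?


Unit propagation repeatedly assigns the literal in any unit clause, then simplifies.
Assignments in order: x2 = F, x3 = T.
No further unit clauses remain.
Total variables assigned = 2.

2
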